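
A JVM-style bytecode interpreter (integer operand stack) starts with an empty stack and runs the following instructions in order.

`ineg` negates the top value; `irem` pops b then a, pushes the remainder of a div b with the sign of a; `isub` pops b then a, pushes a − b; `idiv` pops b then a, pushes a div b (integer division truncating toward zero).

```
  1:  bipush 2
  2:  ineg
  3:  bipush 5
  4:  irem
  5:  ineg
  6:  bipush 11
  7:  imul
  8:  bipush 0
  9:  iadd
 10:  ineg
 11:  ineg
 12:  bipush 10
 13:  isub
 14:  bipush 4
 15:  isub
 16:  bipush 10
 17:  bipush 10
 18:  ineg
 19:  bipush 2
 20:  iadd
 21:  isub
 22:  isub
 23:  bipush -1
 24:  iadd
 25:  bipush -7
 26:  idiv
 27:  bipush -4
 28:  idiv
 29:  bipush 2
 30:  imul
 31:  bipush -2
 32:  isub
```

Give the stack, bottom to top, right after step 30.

bipush 2   2
ineg       -2
bipush 5   -2 5
irem       -2
ineg       2
bipush 11  2 11
imul       22
bipush 0   22 0
iadd       22
ineg       -22
ineg       22
bipush 10  22 10
isub       12
bipush 4   12 4
isub       8
bipush 10  8 10
bipush 10  8 10 10
ineg       8 10 -10
bipush 2   8 10 -10 2
iadd       8 10 -8
isub       8 18
isub       -10
bipush -1  -10 -1
iadd       -11
bipush -7  -11 -7
idiv       1
bipush -4  1 -4
idiv       0
bipush 2   0 2
imul       0

[0]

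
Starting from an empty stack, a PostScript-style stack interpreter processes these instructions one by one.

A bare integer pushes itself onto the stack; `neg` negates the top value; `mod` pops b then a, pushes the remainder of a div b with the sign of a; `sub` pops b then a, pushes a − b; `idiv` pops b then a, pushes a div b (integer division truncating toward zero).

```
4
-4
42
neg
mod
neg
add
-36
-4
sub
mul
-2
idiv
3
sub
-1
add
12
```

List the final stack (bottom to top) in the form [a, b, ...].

4    → [4]
-4   → [4, -4]
42   → [4, -4, 42]
neg  → [4, -4, -42]
mod  → [4, -4]
neg  → [4, 4]
add  → [8]
-36  → [8, -36]
-4   → [8, -36, -4]
sub  → [8, -32]
mul  → [-256]
-2   → [-256, -2]
idiv → [128]
3    → [128, 3]
sub  → [125]
-1   → [125, -1]
add  → [124]
12   → [124, 12]

[124, 12]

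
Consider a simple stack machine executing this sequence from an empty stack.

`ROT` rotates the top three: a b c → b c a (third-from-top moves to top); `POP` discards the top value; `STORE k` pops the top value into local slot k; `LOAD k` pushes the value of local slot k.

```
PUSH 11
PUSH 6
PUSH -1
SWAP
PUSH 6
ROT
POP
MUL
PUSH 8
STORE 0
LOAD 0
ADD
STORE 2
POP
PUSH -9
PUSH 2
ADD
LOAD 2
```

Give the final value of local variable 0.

PUSH 11 → [11]
PUSH 6  → [11, 6]
PUSH -1 → [11, 6, -1]
SWAP    → [11, -1, 6]
PUSH 6  → [11, -1, 6, 6]
ROT     → [11, 6, 6, -1]
POP     → [11, 6, 6]
MUL     → [11, 36]
PUSH 8  → [11, 36, 8]
STORE 0 → [11, 36]
LOAD 0  → [11, 36, 8]
ADD     → [11, 44]
STORE 2 → [11]
POP     → []
PUSH -9 → [-9]
PUSH 2  → [-9, 2]
ADD     → [-7]
LOAD 2  → [-7, 44]

8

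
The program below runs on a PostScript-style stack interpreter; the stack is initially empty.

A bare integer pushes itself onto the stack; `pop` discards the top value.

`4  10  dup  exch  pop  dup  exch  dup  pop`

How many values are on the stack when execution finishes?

4    : 4
10   : 4 10
dup  : 4 10 10
exch : 4 10 10
pop  : 4 10
dup  : 4 10 10
exch : 4 10 10
dup  : 4 10 10 10
pop  : 4 10 10

3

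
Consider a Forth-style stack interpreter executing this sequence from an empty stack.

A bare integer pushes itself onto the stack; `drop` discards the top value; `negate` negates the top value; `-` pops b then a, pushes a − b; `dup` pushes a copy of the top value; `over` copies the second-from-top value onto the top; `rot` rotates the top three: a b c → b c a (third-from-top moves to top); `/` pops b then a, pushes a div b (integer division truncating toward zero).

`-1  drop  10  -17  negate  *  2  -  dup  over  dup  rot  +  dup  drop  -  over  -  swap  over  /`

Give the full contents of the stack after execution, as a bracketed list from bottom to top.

[-336, 0]

-1     -> -1
drop   -> (empty)
10     -> 10
-17    -> 10 -17
negate -> 10 17
*      -> 170
2      -> 170 2
-      -> 168
dup    -> 168 168
over   -> 168 168 168
dup    -> 168 168 168 168
rot    -> 168 168 168 168
+      -> 168 168 336
dup    -> 168 168 336 336
drop   -> 168 168 336
-      -> 168 -168
over   -> 168 -168 168
-      -> 168 -336
swap   -> -336 168
over   -> -336 168 -336
/      -> -336 0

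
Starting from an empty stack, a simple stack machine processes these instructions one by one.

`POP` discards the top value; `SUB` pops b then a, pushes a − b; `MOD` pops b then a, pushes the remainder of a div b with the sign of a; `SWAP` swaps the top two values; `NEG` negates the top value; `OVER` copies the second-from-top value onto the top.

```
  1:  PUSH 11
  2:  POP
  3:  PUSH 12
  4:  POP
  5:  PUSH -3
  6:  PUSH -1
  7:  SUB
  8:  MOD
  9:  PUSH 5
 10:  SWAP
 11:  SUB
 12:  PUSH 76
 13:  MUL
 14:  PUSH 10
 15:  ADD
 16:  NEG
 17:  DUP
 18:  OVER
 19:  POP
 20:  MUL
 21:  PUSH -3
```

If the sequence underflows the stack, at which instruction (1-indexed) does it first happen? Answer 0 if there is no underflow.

8

PUSH 11 → 11
POP     → (empty)
PUSH 12 → 12
POP     → (empty)
PUSH -3 → -3
PUSH -1 → -3 -1
SUB     → -2
MOD  — needs 2 operands, stack has 1 → underflow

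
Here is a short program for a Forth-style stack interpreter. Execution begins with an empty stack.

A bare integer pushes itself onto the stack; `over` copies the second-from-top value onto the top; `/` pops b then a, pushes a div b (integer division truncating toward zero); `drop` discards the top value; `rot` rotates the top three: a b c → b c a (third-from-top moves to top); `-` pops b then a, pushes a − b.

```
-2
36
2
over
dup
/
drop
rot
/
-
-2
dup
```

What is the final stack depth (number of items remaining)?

3

-2   -> [-2]
36   -> [-2, 36]
2    -> [-2, 36, 2]
over -> [-2, 36, 2, 36]
dup  -> [-2, 36, 2, 36, 36]
/    -> [-2, 36, 2, 1]
drop -> [-2, 36, 2]
rot  -> [36, 2, -2]
/    -> [36, -1]
-    -> [37]
-2   -> [37, -2]
dup  -> [37, -2, -2]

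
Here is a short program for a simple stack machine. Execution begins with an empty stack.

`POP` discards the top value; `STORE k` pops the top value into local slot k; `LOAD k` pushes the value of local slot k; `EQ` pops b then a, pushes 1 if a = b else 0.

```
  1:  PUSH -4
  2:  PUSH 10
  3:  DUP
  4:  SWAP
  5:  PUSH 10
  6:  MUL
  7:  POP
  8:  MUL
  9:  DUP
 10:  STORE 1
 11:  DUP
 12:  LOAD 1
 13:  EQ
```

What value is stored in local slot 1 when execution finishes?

-40

PUSH -4 → [-4]
PUSH 10 → [-4, 10]
DUP     → [-4, 10, 10]
SWAP    → [-4, 10, 10]
PUSH 10 → [-4, 10, 10, 10]
MUL     → [-4, 10, 100]
POP     → [-4, 10]
MUL     → [-40]
DUP     → [-40, -40]
STORE 1 → [-40]
DUP     → [-40, -40]
LOAD 1  → [-40, -40, -40]
EQ      → [-40, 1]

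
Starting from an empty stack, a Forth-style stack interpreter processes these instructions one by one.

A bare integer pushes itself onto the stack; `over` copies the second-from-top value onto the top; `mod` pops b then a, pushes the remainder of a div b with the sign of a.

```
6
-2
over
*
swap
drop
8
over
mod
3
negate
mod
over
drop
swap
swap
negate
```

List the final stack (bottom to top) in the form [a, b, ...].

[-12, -2]

6       6
-2      6 -2
over    6 -2 6
*       6 -12
swap    -12 6
drop    -12
8       -12 8
over    -12 8 -12
mod     -12 8
3       -12 8 3
negate  -12 8 -3
mod     -12 2
over    -12 2 -12
drop    -12 2
swap    2 -12
swap    -12 2
negate  -12 -2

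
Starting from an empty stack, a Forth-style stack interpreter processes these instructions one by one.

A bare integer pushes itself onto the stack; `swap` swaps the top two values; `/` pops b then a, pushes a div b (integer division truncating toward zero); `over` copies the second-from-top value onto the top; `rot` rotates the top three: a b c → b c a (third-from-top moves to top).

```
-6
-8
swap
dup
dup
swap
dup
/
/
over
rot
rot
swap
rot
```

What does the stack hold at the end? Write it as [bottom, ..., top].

-6   : [-6]
-8   : [-6, -8]
swap : [-8, -6]
dup  : [-8, -6, -6]
dup  : [-8, -6, -6, -6]
swap : [-8, -6, -6, -6]
dup  : [-8, -6, -6, -6, -6]
/    : [-8, -6, -6, 1]
/    : [-8, -6, -6]
over : [-8, -6, -6, -6]
rot  : [-8, -6, -6, -6]
rot  : [-8, -6, -6, -6]
swap : [-8, -6, -6, -6]
rot  : [-8, -6, -6, -6]

[-8, -6, -6, -6]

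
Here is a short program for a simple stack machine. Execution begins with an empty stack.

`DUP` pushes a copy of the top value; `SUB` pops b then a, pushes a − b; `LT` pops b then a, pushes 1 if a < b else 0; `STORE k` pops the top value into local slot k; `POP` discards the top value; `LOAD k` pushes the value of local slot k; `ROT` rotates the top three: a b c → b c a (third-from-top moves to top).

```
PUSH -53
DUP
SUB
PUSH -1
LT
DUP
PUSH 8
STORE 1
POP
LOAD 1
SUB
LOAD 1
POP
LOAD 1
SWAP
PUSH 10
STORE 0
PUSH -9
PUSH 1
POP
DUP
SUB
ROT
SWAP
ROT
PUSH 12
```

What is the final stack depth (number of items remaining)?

PUSH -53 : [-53]
DUP      : [-53, -53]
SUB      : [0]
PUSH -1  : [0, -1]
LT       : [0]
DUP      : [0, 0]
PUSH 8   : [0, 0, 8]
STORE 1  : [0, 0]
POP      : [0]
LOAD 1   : [0, 8]
SUB      : [-8]
LOAD 1   : [-8, 8]
POP      : [-8]
LOAD 1   : [-8, 8]
SWAP     : [8, -8]
PUSH 10  : [8, -8, 10]
STORE 0  : [8, -8]
PUSH -9  : [8, -8, -9]
PUSH 1   : [8, -8, -9, 1]
POP      : [8, -8, -9]
DUP      : [8, -8, -9, -9]
SUB      : [8, -8, 0]
ROT      : [-8, 0, 8]
SWAP     : [-8, 8, 0]
ROT      : [8, 0, -8]
PUSH 12  : [8, 0, -8, 12]

4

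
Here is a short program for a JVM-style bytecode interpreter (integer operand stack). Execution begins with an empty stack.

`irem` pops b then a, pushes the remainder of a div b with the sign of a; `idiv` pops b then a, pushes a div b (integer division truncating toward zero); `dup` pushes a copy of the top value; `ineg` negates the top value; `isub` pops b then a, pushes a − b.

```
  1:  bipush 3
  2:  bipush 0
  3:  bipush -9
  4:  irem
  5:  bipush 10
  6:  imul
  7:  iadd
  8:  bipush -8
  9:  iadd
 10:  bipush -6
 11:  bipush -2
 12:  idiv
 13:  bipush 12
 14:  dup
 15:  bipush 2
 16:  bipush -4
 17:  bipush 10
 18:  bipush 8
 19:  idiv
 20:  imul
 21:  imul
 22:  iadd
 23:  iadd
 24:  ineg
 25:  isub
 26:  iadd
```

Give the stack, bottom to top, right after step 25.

[-5, 19]

bipush 3  -> 3
bipush 0  -> 3 0
bipush -9 -> 3 0 -9
irem      -> 3 0
bipush 10 -> 3 0 10
imul      -> 3 0
iadd      -> 3
bipush -8 -> 3 -8
iadd      -> -5
bipush -6 -> -5 -6
bipush -2 -> -5 -6 -2
idiv      -> -5 3
bipush 12 -> -5 3 12
dup       -> -5 3 12 12
bipush 2  -> -5 3 12 12 2
bipush -4 -> -5 3 12 12 2 -4
bipush 10 -> -5 3 12 12 2 -4 10
bipush 8  -> -5 3 12 12 2 -4 10 8
idiv      -> -5 3 12 12 2 -4 1
imul      -> -5 3 12 12 2 -4
imul      -> -5 3 12 12 -8
iadd      -> -5 3 12 4
iadd      -> -5 3 16
ineg      -> -5 3 -16
isub      -> -5 19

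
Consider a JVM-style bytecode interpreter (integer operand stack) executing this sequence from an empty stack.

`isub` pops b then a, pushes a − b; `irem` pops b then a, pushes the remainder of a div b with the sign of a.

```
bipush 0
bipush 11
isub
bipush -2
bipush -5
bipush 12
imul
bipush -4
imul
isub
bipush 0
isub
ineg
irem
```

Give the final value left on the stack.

bipush 0  : [0]
bipush 11 : [0, 11]
isub      : [-11]
bipush -2 : [-11, -2]
bipush -5 : [-11, -2, -5]
bipush 12 : [-11, -2, -5, 12]
imul      : [-11, -2, -60]
bipush -4 : [-11, -2, -60, -4]
imul      : [-11, -2, 240]
isub      : [-11, -242]
bipush 0  : [-11, -242, 0]
isub      : [-11, -242]
ineg      : [-11, 242]
irem      : [-11]

-11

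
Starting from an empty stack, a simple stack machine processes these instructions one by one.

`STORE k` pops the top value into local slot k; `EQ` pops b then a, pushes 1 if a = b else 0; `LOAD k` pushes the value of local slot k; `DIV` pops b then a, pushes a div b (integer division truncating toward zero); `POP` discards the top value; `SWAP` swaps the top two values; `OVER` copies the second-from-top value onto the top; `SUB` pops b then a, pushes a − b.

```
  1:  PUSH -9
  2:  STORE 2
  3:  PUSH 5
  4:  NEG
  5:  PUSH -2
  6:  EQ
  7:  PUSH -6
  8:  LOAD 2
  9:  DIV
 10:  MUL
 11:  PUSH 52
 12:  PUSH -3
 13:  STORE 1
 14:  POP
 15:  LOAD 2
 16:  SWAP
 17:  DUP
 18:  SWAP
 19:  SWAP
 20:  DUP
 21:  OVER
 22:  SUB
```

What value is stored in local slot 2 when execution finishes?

PUSH -9 : [-9]
STORE 2 : []
PUSH 5  : [5]
NEG     : [-5]
PUSH -2 : [-5, -2]
EQ      : [0]
PUSH -6 : [0, -6]
LOAD 2  : [0, -6, -9]
DIV     : [0, 0]
MUL     : [0]
PUSH 52 : [0, 52]
PUSH -3 : [0, 52, -3]
STORE 1 : [0, 52]
POP     : [0]
LOAD 2  : [0, -9]
SWAP    : [-9, 0]
DUP     : [-9, 0, 0]
SWAP    : [-9, 0, 0]
SWAP    : [-9, 0, 0]
DUP     : [-9, 0, 0, 0]
OVER    : [-9, 0, 0, 0, 0]
SUB     : [-9, 0, 0, 0]

-9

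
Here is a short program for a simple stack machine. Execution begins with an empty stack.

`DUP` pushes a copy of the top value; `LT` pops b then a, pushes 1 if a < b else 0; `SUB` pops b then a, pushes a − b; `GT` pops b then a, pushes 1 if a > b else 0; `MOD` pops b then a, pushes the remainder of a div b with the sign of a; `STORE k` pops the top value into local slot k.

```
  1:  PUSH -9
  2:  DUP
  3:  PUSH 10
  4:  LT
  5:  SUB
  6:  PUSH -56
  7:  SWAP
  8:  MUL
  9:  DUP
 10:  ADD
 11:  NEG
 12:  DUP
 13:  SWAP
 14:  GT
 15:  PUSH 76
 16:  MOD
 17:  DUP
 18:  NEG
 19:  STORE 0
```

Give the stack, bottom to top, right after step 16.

PUSH -9  : [-9]
DUP      : [-9, -9]
PUSH 10  : [-9, -9, 10]
LT       : [-9, 1]
SUB      : [-10]
PUSH -56 : [-10, -56]
SWAP     : [-56, -10]
MUL      : [560]
DUP      : [560, 560]
ADD      : [1120]
NEG      : [-1120]
DUP      : [-1120, -1120]
SWAP     : [-1120, -1120]
GT       : [0]
PUSH 76  : [0, 76]
MOD      : [0]

[0]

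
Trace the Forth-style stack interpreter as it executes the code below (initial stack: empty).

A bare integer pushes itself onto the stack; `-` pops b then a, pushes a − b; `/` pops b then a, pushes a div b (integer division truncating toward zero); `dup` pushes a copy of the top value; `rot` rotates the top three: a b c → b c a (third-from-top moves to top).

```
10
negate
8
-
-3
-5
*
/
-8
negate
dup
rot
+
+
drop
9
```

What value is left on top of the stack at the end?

9

10     -> 10
negate -> -10
8      -> -10 8
-      -> -18
-3     -> -18 -3
-5     -> -18 -3 -5
*      -> -18 15
/      -> -1
-8     -> -1 -8
negate -> -1 8
dup    -> -1 8 8
rot    -> 8 8 -1
+      -> 8 7
+      -> 15
drop   -> (empty)
9      -> 9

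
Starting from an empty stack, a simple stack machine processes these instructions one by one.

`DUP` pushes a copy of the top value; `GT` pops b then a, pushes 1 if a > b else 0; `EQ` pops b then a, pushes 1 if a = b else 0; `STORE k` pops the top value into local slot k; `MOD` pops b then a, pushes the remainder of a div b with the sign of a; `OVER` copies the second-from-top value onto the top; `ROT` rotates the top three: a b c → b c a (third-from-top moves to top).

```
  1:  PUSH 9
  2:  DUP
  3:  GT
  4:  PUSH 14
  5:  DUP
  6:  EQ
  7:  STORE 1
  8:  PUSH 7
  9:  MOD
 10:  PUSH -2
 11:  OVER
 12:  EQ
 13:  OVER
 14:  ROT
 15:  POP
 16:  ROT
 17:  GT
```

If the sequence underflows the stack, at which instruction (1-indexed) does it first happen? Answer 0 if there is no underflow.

PUSH 9   9
DUP      9 9
GT       0
PUSH 14  0 14
DUP      0 14 14
EQ       0 1
STORE 1  0
PUSH 7   0 7
MOD      0
PUSH -2  0 -2
OVER     0 -2 0
EQ       0 0
OVER     0 0 0
ROT      0 0 0
POP      0 0
ROT  — needs 3 operands, stack has 2 → underflow

16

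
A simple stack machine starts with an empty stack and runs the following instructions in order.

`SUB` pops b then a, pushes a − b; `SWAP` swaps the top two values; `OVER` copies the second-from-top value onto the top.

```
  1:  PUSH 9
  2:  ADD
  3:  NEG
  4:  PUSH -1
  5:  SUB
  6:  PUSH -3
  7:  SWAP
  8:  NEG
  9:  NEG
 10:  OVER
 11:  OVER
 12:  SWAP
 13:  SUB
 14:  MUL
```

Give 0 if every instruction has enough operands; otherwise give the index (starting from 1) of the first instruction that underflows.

PUSH 9 -> 9
ADD  — needs 2 operands, stack has 1 → underflow

2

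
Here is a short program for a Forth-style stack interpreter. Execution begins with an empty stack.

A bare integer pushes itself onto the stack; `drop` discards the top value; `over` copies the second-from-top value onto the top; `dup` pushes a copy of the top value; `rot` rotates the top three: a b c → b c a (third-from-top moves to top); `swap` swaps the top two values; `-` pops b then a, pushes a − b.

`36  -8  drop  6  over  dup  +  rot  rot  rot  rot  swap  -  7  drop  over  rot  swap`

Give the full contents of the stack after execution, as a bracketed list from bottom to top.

36    36
-8    36 -8
drop  36
6     36 6
over  36 6 36
dup   36 6 36 36
+     36 6 72
rot   6 72 36
rot   72 36 6
rot   36 6 72
rot   6 72 36
swap  6 36 72
-     6 -36
7     6 -36 7
drop  6 -36
over  6 -36 6
rot   -36 6 6
swap  -36 6 6

[-36, 6, 6]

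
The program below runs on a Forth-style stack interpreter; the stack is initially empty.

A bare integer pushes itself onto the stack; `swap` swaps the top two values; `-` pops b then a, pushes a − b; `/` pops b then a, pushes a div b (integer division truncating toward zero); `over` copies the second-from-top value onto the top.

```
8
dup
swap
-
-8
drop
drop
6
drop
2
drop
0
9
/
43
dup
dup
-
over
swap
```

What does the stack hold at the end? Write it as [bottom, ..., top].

[0, 43, 43, 0]

8    -> 8
dup  -> 8 8
swap -> 8 8
-    -> 0
-8   -> 0 -8
drop -> 0
drop -> (empty)
6    -> 6
drop -> (empty)
2    -> 2
drop -> (empty)
0    -> 0
9    -> 0 9
/    -> 0
43   -> 0 43
dup  -> 0 43 43
dup  -> 0 43 43 43
-    -> 0 43 0
over -> 0 43 0 43
swap -> 0 43 43 0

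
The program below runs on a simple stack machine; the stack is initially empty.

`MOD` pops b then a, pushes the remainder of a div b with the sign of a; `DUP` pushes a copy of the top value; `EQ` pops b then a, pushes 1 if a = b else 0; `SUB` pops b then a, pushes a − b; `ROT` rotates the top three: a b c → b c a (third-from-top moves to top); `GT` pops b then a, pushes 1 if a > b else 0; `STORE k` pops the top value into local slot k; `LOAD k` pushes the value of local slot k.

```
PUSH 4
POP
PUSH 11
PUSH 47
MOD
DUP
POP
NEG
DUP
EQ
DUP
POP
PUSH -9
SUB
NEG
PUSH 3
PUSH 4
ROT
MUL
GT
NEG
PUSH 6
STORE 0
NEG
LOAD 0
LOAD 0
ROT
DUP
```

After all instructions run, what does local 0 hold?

PUSH 4  -> 4
POP     -> (empty)
PUSH 11 -> 11
PUSH 47 -> 11 47
MOD     -> 11
DUP     -> 11 11
POP     -> 11
NEG     -> -11
DUP     -> -11 -11
EQ      -> 1
DUP     -> 1 1
POP     -> 1
PUSH -9 -> 1 -9
SUB     -> 10
NEG     -> -10
PUSH 3  -> -10 3
PUSH 4  -> -10 3 4
ROT     -> 3 4 -10
MUL     -> 3 -40
GT      -> 1
NEG     -> -1
PUSH 6  -> -1 6
STORE 0 -> -1
NEG     -> 1
LOAD 0  -> 1 6
LOAD 0  -> 1 6 6
ROT     -> 6 6 1
DUP     -> 6 6 1 1

6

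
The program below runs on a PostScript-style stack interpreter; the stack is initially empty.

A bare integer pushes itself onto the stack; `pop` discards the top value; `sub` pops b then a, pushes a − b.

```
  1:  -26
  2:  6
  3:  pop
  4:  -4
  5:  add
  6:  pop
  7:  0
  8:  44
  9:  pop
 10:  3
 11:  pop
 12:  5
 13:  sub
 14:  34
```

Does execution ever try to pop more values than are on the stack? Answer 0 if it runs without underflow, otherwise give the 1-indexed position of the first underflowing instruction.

-26 → -26
6   → -26 6
pop → -26
-4  → -26 -4
add → -30
pop → (empty)
0   → 0
44  → 0 44
pop → 0
3   → 0 3
pop → 0
5   → 0 5
sub → -5
34  → -5 34

0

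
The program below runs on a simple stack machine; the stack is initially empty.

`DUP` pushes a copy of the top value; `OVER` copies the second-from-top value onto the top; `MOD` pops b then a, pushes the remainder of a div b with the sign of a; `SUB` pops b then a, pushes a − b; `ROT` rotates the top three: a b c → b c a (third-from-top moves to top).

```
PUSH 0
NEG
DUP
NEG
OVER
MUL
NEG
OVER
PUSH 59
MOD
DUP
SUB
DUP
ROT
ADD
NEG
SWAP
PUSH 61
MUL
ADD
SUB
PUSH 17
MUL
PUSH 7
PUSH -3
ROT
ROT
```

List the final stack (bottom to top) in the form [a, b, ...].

PUSH 0  → 0
NEG     → 0
DUP     → 0 0
NEG     → 0 0
OVER    → 0 0 0
MUL     → 0 0
NEG     → 0 0
OVER    → 0 0 0
PUSH 59 → 0 0 0 59
MOD     → 0 0 0
DUP     → 0 0 0 0
SUB     → 0 0 0
DUP     → 0 0 0 0
ROT     → 0 0 0 0
ADD     → 0 0 0
NEG     → 0 0 0
SWAP    → 0 0 0
PUSH 61 → 0 0 0 61
MUL     → 0 0 0
ADD     → 0 0
SUB     → 0
PUSH 17 → 0 17
MUL     → 0
PUSH 7  → 0 7
PUSH -3 → 0 7 -3
ROT     → 7 -3 0
ROT     → -3 0 7

[-3, 0, 7]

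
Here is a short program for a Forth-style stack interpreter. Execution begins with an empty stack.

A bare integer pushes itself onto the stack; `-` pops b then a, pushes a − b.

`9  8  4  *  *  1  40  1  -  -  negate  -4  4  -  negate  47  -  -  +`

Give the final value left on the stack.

9       9
8       9 8
4       9 8 4
*       9 32
*       288
1       288 1
40      288 1 40
1       288 1 40 1
-       288 1 39
-       288 -38
negate  288 38
-4      288 38 -4
4       288 38 -4 4
-       288 38 -8
negate  288 38 8
47      288 38 8 47
-       288 38 -39
-       288 77
+       365

365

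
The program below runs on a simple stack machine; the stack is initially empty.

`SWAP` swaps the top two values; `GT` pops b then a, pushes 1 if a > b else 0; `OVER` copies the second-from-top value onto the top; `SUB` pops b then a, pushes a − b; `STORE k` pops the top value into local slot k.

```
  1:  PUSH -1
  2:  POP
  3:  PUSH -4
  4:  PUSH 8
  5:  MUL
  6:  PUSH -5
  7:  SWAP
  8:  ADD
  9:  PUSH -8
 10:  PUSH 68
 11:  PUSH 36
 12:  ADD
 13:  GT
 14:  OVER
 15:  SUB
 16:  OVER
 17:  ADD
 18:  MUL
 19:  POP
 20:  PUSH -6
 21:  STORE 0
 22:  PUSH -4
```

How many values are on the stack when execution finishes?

1

PUSH -1  [-1]
POP      []
PUSH -4  [-4]
PUSH 8   [-4, 8]
MUL      [-32]
PUSH -5  [-32, -5]
SWAP     [-5, -32]
ADD      [-37]
PUSH -8  [-37, -8]
PUSH 68  [-37, -8, 68]
PUSH 36  [-37, -8, 68, 36]
ADD      [-37, -8, 104]
GT       [-37, 0]
OVER     [-37, 0, -37]
SUB      [-37, 37]
OVER     [-37, 37, -37]
ADD      [-37, 0]
MUL      [0]
POP      []
PUSH -6  [-6]
STORE 0  []
PUSH -4  [-4]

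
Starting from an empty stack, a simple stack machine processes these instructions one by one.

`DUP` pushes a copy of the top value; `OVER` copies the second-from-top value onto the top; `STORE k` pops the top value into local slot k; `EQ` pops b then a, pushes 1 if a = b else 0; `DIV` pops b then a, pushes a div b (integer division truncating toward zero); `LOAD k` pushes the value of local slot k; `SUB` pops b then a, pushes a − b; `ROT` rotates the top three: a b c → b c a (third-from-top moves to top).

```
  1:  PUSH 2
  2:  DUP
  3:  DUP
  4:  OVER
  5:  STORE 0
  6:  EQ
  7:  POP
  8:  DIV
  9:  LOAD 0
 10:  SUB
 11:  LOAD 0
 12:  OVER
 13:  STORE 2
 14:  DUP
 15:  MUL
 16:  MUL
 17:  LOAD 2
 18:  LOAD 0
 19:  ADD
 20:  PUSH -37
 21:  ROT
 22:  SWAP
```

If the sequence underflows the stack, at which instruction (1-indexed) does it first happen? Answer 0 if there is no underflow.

PUSH 2  -> 2
DUP     -> 2 2
DUP     -> 2 2 2
OVER    -> 2 2 2 2
STORE 0 -> 2 2 2
EQ      -> 2 1
POP     -> 2
DIV  — needs 2 operands, stack has 1 → underflow

8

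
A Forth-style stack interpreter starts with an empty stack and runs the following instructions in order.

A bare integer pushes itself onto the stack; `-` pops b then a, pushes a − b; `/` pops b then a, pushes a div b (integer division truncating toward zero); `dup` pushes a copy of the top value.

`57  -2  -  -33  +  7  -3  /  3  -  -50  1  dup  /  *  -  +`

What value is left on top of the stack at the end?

57  -> 57
-2  -> 57 -2
-   -> 59
-33 -> 59 -33
+   -> 26
7   -> 26 7
-3  -> 26 7 -3
/   -> 26 -2
3   -> 26 -2 3
-   -> 26 -5
-50 -> 26 -5 -50
1   -> 26 -5 -50 1
dup -> 26 -5 -50 1 1
/   -> 26 -5 -50 1
*   -> 26 -5 -50
-   -> 26 45
+   -> 71

71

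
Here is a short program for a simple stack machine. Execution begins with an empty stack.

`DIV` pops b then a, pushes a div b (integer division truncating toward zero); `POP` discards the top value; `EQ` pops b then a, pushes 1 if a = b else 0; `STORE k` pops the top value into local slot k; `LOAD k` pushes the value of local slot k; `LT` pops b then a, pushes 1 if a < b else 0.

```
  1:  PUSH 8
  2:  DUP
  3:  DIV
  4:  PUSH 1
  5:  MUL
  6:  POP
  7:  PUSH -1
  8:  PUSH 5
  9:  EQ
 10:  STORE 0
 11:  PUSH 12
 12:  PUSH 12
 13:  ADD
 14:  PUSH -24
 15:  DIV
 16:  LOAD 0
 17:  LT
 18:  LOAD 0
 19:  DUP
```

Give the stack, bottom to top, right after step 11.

PUSH 8   8
DUP      8 8
DIV      1
PUSH 1   1 1
MUL      1
POP      (empty)
PUSH -1  -1
PUSH 5   -1 5
EQ       0
STORE 0  (empty)
PUSH 12  12

[12]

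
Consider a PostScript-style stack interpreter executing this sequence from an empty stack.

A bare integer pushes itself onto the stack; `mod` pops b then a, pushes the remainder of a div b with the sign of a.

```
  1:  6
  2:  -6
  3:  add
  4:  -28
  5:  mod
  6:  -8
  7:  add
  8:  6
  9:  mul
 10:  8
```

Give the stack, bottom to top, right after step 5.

6   -> [6]
-6  -> [6, -6]
add -> [0]
-28 -> [0, -28]
mod -> [0]

[0]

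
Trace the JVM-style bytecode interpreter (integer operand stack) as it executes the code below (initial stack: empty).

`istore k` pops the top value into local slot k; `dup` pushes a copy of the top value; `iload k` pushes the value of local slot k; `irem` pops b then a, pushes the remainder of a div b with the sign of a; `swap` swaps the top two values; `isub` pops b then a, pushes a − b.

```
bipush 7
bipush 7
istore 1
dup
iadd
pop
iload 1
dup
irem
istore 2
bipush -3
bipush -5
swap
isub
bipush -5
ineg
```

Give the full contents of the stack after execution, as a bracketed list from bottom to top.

bipush 7  : 7
bipush 7  : 7 7
istore 1  : 7
dup       : 7 7
iadd      : 14
pop       : (empty)
iload 1   : 7
dup       : 7 7
irem      : 0
istore 2  : (empty)
bipush -3 : -3
bipush -5 : -3 -5
swap      : -5 -3
isub      : -2
bipush -5 : -2 -5
ineg      : -2 5

[-2, 5]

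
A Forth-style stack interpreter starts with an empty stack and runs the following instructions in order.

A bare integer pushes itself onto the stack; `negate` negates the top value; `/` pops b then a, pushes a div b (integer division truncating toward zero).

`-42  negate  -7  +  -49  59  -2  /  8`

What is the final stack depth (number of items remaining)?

4

-42    -> -42
negate -> 42
-7     -> 42 -7
+      -> 35
-49    -> 35 -49
59     -> 35 -49 59
-2     -> 35 -49 59 -2
/      -> 35 -49 -29
8      -> 35 -49 -29 8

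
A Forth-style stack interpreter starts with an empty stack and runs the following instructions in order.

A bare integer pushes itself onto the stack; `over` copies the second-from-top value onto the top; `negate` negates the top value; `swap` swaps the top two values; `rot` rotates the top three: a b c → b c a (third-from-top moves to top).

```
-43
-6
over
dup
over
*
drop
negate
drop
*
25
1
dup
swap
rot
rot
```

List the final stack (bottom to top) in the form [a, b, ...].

-43    : -43
-6     : -43 -6
over   : -43 -6 -43
dup    : -43 -6 -43 -43
over   : -43 -6 -43 -43 -43
*      : -43 -6 -43 1849
drop   : -43 -6 -43
negate : -43 -6 43
drop   : -43 -6
*      : 258
25     : 258 25
1      : 258 25 1
dup    : 258 25 1 1
swap   : 258 25 1 1
rot    : 258 1 1 25
rot    : 258 1 25 1

[258, 1, 25, 1]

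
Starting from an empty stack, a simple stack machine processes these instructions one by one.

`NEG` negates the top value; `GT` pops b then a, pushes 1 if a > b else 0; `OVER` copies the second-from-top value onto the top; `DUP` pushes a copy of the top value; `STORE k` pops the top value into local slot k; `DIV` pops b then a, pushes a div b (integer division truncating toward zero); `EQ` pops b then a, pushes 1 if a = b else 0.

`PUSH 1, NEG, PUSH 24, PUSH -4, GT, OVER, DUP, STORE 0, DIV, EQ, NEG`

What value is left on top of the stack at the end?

PUSH 1   1
NEG      -1
PUSH 24  -1 24
PUSH -4  -1 24 -4
GT       -1 1
OVER     -1 1 -1
DUP      -1 1 -1 -1
STORE 0  -1 1 -1
DIV      -1 -1
EQ       1
NEG      -1

-1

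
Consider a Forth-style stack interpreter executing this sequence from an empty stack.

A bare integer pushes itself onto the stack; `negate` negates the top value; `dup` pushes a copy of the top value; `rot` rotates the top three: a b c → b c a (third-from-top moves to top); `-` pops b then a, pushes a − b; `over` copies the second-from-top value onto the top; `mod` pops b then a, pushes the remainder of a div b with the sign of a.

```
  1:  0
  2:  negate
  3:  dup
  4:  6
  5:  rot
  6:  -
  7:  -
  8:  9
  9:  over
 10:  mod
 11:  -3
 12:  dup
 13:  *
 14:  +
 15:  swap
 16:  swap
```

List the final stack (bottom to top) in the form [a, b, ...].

[-6, 12]

0       0
negate  0
dup     0 0
6       0 0 6
rot     0 6 0
-       0 6
-       -6
9       -6 9
over    -6 9 -6
mod     -6 3
-3      -6 3 -3
dup     -6 3 -3 -3
*       -6 3 9
+       -6 12
swap    12 -6
swap    -6 12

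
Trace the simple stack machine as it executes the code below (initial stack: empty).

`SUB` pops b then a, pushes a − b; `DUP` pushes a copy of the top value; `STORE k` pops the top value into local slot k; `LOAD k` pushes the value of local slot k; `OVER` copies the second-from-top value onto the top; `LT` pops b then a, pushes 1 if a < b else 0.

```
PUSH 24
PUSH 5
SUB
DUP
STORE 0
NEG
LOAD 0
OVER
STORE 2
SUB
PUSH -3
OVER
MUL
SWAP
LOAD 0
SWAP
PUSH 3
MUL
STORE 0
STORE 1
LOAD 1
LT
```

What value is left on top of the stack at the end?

PUSH 24 -> 24
PUSH 5  -> 24 5
SUB     -> 19
DUP     -> 19 19
STORE 0 -> 19
NEG     -> -19
LOAD 0  -> -19 19
OVER    -> -19 19 -19
STORE 2 -> -19 19
SUB     -> -38
PUSH -3 -> -38 -3
OVER    -> -38 -3 -38
MUL     -> -38 114
SWAP    -> 114 -38
LOAD 0  -> 114 -38 19
SWAP    -> 114 19 -38
PUSH 3  -> 114 19 -38 3
MUL     -> 114 19 -114
STORE 0 -> 114 19
STORE 1 -> 114
LOAD 1  -> 114 19
LT      -> 0

0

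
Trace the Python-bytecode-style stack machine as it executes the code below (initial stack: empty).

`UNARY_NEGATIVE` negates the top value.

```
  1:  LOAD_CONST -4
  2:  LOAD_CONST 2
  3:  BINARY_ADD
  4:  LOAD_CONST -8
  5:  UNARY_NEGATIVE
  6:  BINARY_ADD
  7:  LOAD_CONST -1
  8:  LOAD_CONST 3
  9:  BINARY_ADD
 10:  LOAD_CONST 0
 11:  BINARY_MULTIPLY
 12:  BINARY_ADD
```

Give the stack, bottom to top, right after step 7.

[6, -1]

LOAD_CONST -4  -> -4
LOAD_CONST 2   -> -4 2
BINARY_ADD     -> -2
LOAD_CONST -8  -> -2 -8
UNARY_NEGATIVE -> -2 8
BINARY_ADD     -> 6
LOAD_CONST -1  -> 6 -1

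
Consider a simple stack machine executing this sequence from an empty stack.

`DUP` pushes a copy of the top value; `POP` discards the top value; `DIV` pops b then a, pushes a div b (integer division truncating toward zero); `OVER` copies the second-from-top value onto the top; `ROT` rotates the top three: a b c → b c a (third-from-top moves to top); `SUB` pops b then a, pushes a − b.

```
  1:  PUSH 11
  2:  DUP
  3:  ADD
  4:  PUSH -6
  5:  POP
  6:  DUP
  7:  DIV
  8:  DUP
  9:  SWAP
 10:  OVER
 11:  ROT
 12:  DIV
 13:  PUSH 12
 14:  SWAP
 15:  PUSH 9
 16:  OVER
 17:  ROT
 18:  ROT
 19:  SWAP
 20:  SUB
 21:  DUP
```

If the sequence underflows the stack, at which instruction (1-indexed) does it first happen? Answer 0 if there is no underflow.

0

PUSH 11 → [11]
DUP     → [11, 11]
ADD     → [22]
PUSH -6 → [22, -6]
POP     → [22]
DUP     → [22, 22]
DIV     → [1]
DUP     → [1, 1]
SWAP    → [1, 1]
OVER    → [1, 1, 1]
ROT     → [1, 1, 1]
DIV     → [1, 1]
PUSH 12 → [1, 1, 12]
SWAP    → [1, 12, 1]
PUSH 9  → [1, 12, 1, 9]
OVER    → [1, 12, 1, 9, 1]
ROT     → [1, 12, 9, 1, 1]
ROT     → [1, 12, 1, 1, 9]
SWAP    → [1, 12, 1, 9, 1]
SUB     → [1, 12, 1, 8]
DUP     → [1, 12, 1, 8, 8]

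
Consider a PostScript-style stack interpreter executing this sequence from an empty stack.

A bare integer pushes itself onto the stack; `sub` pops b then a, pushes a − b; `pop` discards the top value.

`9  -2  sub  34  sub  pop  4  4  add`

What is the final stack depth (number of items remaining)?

1

9   : 9
-2  : 9 -2
sub : 11
34  : 11 34
sub : -23
pop : (empty)
4   : 4
4   : 4 4
add : 8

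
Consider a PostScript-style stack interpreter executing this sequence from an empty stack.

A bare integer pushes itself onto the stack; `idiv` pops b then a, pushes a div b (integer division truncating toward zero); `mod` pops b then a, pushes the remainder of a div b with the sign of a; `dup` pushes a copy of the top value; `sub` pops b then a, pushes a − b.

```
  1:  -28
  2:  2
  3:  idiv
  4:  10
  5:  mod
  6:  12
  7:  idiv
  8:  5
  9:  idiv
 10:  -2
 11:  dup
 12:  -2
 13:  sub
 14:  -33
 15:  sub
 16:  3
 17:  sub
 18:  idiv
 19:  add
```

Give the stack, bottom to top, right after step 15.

[0, -2, 33]

-28  -> [-28]
2    -> [-28, 2]
idiv -> [-14]
10   -> [-14, 10]
mod  -> [-4]
12   -> [-4, 12]
idiv -> [0]
5    -> [0, 5]
idiv -> [0]
-2   -> [0, -2]
dup  -> [0, -2, -2]
-2   -> [0, -2, -2, -2]
sub  -> [0, -2, 0]
-33  -> [0, -2, 0, -33]
sub  -> [0, -2, 33]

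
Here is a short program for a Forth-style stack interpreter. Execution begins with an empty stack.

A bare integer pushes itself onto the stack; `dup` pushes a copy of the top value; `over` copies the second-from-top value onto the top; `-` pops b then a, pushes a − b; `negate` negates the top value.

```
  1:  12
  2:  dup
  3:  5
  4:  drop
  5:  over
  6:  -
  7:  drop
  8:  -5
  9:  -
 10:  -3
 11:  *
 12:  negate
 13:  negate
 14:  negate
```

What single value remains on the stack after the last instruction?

12     : [12]
dup    : [12, 12]
5      : [12, 12, 5]
drop   : [12, 12]
over   : [12, 12, 12]
-      : [12, 0]
drop   : [12]
-5     : [12, -5]
-      : [17]
-3     : [17, -3]
*      : [-51]
negate : [51]
negate : [-51]
negate : [51]

51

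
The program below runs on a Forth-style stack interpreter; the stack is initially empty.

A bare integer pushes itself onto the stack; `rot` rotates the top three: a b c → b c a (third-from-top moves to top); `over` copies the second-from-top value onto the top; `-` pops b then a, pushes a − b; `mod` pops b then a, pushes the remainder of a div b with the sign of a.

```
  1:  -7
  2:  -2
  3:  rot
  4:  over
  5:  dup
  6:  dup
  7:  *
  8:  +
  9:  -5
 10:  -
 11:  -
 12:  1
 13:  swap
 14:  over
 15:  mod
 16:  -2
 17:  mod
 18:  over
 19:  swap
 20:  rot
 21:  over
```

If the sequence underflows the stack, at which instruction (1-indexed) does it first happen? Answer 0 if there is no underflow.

3

-7 -> [-7]
-2 -> [-7, -2]
rot  — needs 3 operands, stack has 2 → underflow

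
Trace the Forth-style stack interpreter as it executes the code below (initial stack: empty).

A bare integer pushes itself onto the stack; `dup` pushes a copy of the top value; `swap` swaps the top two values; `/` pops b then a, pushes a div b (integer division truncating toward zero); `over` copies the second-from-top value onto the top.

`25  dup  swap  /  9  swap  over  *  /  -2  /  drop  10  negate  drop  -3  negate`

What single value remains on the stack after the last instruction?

25      25
dup     25 25
swap    25 25
/       1
9       1 9
swap    9 1
over    9 1 9
*       9 9
/       1
-2      1 -2
/       0
drop    (empty)
10      10
negate  -10
drop    (empty)
-3      -3
negate  3

3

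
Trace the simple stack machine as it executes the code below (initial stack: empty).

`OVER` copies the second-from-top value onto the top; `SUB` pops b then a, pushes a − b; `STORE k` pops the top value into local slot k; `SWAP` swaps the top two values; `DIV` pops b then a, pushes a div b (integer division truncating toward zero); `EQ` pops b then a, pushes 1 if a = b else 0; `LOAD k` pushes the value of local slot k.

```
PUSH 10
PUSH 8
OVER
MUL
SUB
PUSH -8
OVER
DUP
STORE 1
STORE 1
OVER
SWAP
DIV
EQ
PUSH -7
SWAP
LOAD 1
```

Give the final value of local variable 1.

PUSH 10 → [10]
PUSH 8  → [10, 8]
OVER    → [10, 8, 10]
MUL     → [10, 80]
SUB     → [-70]
PUSH -8 → [-70, -8]
OVER    → [-70, -8, -70]
DUP     → [-70, -8, -70, -70]
STORE 1 → [-70, -8, -70]
STORE 1 → [-70, -8]
OVER    → [-70, -8, -70]
SWAP    → [-70, -70, -8]
DIV     → [-70, 8]
EQ      → [0]
PUSH -7 → [0, -7]
SWAP    → [-7, 0]
LOAD 1  → [-7, 0, -70]

-70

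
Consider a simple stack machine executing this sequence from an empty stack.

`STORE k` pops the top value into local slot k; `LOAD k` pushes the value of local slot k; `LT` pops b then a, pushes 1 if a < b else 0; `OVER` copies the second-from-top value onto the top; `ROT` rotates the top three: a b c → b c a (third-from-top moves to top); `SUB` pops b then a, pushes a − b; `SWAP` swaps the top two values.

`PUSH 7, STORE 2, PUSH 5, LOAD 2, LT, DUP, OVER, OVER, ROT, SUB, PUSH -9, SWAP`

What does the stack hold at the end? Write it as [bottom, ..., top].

PUSH 7  -> 7
STORE 2 -> (empty)
PUSH 5  -> 5
LOAD 2  -> 5 7
LT      -> 1
DUP     -> 1 1
OVER    -> 1 1 1
OVER    -> 1 1 1 1
ROT     -> 1 1 1 1
SUB     -> 1 1 0
PUSH -9 -> 1 1 0 -9
SWAP    -> 1 1 -9 0

[1, 1, -9, 0]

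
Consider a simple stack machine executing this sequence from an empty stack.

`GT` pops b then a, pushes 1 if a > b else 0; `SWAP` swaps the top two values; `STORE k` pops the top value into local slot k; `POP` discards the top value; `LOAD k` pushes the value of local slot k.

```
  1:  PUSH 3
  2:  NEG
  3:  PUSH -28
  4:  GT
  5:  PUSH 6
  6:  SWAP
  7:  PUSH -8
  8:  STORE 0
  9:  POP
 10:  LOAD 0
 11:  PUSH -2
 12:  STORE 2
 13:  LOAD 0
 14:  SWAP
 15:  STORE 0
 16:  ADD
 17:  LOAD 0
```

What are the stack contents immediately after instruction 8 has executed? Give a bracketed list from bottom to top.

[6, 1]

PUSH 3   : [3]
NEG      : [-3]
PUSH -28 : [-3, -28]
GT       : [1]
PUSH 6   : [1, 6]
SWAP     : [6, 1]
PUSH -8  : [6, 1, -8]
STORE 0  : [6, 1]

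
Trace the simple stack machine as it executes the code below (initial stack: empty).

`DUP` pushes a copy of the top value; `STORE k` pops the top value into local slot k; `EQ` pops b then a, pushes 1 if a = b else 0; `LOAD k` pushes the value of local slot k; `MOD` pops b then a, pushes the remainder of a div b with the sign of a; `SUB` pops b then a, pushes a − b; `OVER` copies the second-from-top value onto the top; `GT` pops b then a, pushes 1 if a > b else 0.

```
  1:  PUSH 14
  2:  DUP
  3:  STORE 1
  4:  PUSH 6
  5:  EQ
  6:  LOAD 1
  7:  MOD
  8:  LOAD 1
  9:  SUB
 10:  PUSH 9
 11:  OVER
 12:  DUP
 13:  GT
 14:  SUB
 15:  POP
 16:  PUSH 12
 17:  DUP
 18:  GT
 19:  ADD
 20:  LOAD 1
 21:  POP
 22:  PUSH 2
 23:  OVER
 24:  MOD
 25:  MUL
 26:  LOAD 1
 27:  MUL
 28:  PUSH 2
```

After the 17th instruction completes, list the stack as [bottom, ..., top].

PUSH 14  [14]
DUP      [14, 14]
STORE 1  [14]
PUSH 6   [14, 6]
EQ       [0]
LOAD 1   [0, 14]
MOD      [0]
LOAD 1   [0, 14]
SUB      [-14]
PUSH 9   [-14, 9]
OVER     [-14, 9, -14]
DUP      [-14, 9, -14, -14]
GT       [-14, 9, 0]
SUB      [-14, 9]
POP      [-14]
PUSH 12  [-14, 12]
DUP      [-14, 12, 12]

[-14, 12, 12]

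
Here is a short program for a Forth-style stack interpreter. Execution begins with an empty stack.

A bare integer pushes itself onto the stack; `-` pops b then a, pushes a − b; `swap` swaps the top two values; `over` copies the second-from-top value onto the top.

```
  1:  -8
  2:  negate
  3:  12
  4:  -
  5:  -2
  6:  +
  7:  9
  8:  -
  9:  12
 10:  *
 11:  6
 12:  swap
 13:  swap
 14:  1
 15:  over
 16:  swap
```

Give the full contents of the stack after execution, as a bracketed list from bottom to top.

-8     : [-8]
negate : [8]
12     : [8, 12]
-      : [-4]
-2     : [-4, -2]
+      : [-6]
9      : [-6, 9]
-      : [-15]
12     : [-15, 12]
*      : [-180]
6      : [-180, 6]
swap   : [6, -180]
swap   : [-180, 6]
1      : [-180, 6, 1]
over   : [-180, 6, 1, 6]
swap   : [-180, 6, 6, 1]

[-180, 6, 6, 1]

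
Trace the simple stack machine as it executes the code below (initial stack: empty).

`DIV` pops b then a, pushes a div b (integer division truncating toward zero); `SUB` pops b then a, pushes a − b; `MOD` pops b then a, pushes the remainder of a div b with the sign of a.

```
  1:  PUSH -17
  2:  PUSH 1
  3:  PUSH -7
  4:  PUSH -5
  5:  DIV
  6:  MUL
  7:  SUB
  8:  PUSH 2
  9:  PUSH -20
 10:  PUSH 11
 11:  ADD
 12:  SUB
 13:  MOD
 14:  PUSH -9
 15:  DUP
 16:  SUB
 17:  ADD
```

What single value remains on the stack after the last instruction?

PUSH -17  [-17]
PUSH 1    [-17, 1]
PUSH -7   [-17, 1, -7]
PUSH -5   [-17, 1, -7, -5]
DIV       [-17, 1, 1]
MUL       [-17, 1]
SUB       [-18]
PUSH 2    [-18, 2]
PUSH -20  [-18, 2, -20]
PUSH 11   [-18, 2, -20, 11]
ADD       [-18, 2, -9]
SUB       [-18, 11]
MOD       [-7]
PUSH -9   [-7, -9]
DUP       [-7, -9, -9]
SUB       [-7, 0]
ADD       [-7]

-7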